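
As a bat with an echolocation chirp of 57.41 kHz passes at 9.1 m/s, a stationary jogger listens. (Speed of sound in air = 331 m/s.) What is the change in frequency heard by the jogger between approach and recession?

3.16 kHz

Approaching: f₁ = f · v/(v − v_s) = 57.41 × 331/321.9 ≈ 59.03 kHz.
Receding: f₂ = f · v/(v + v_s) = 57.41 × 331/340.1 ≈ 55.87 kHz.
Drop: f₁ − f₂ = 2f·v·v_s/(v² − v_s²) = 2 × 57.41 × 331 × 9.1/(331² − 9.1²) ≈ 3.16 kHz.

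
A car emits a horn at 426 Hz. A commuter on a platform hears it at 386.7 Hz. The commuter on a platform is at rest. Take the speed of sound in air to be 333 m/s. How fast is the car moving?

34 m/s

f' < f, so the car is receding.
f' = f · v/(v + v_s) ⇒ v_s = v · |1 − f/f'|.
v_s = 333 × |1 − 426/386.7| = 333 × 0.1016 ≈ 34 m/s.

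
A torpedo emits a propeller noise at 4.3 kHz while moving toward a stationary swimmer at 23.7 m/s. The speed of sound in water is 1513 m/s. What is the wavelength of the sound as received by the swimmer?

Moving source, stationary observer: f' = f · v/(v − v_s) since the source is approaching.
f' = 4.3 × 1513/(1513 − 23.7) ≈ 4.37 kHz.
λ' = v/f' = 1513/4368.43 ≈ 34.6 cm.

34.6 cm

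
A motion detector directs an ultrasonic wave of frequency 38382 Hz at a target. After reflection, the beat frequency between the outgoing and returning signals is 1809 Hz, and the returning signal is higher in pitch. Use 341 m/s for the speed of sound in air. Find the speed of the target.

Double Doppler shift off a moving reflector: f₂ = f₀ · (v + u)/(v − u) (u > 0 toward emitter).
Returning signal is higher, so f₂ = f₀ + Δf = 38382 + 1809 = 40191 Hz.
Rearranging, u = v · (f₂ − f₀)/(f₂ + f₀) = 341 × 1809/78573 ≈ 7.9 m/s.
So the target is moving at 7.9 m/s toward the emitter.

7.9 m/s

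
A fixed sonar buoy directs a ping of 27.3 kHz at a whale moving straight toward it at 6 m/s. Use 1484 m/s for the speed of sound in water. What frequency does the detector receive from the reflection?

The whale first receives the wave as a moving observer: f₁ = f₀ · (v + u)/v = 27.3 × (1484 + 6)/1484 ≈ 27.4 kHz.
The reflection then acts as a moving source: f₂ = f₁ · v/(v − u) ≈ 27.5 kHz.
Equivalently f₂ = f₀ · (v + u)/(v − u).

27.5 kHz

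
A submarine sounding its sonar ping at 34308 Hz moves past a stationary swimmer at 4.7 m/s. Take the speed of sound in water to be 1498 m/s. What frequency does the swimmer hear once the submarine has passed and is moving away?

34201 Hz

Receding: f₂ = f · v/(v + v_s) = 34308 × 1498/1502.7 ≈ 34201 Hz.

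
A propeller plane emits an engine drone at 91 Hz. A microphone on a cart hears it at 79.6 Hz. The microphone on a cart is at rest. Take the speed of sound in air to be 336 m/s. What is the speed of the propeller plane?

48 m/s

f' < f, so the propeller plane is receding.
f' = f · v/(v + v_s) ⇒ v_s = v · |1 − f/f'|.
v_s = 336 × |1 − 91/79.6| = 336 × 0.1432 ≈ 48 m/s.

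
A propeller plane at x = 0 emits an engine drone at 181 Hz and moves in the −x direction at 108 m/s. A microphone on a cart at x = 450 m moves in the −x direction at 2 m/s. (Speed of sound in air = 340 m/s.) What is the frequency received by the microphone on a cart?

138 Hz

The observer lies on the +x side, so the source is heading away from the observer and the observer is heading toward the source.
Both move, so f' = f · (v + v_o)/(v + v_s).
f' = 181 × (340 + 2)/(340 + 108) = 181 × 342/448 ≈ 138 Hz.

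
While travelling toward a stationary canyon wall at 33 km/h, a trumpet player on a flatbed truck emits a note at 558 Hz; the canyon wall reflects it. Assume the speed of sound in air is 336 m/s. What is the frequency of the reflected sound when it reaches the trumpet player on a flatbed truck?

33 km/h = 9.167 m/s.
The canyon wall receives the sound from a moving source: f₁ = f₀ · v/(v − v_e) = 558 × 336/326.83 ≈ 574 Hz.
On the return leg the trumpet player on a flatbed truck is a moving observer: f₂ = f₁ · (v + v_e)/v = 574 × 345.17/336 ≈ 589 Hz.

589 Hz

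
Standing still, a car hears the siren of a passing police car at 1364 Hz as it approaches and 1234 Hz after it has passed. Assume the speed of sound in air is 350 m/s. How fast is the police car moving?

f₁/f₂ = (v + v_s)/(v − v_s), so v_s = v · (f₁ − f₂)/(f₁ + f₂).
v_s = 350 × (1364 − 1234)/(1364 + 1234) = 350 × 130/2598 ≈ 17.5 m/s.

17.5 m/s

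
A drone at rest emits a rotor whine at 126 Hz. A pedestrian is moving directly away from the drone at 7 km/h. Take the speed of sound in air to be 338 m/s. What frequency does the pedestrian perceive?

7 km/h = 1.944 m/s.
Moving observer, stationary source: f' = f · (v − v_o)/v.
f' = 126 × (338 − 1.944)/338 = 126 × 336.06/338 ≈ 125 Hz.

125 Hz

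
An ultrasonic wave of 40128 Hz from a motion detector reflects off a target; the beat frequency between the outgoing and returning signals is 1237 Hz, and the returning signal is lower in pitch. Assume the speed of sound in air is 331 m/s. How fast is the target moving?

5.2 m/s

Double Doppler shift off a moving reflector: f₂ = f₀ · (v + u)/(v − u) (u > 0 toward emitter).
Returning signal is lower, so f₂ = f₀ − Δf = 40128 − 1237 = 38891 Hz.
Rearranging, u = v · (f₂ − f₀)/(f₂ + f₀) = 331 × -1237/79019 ≈ -5.2 m/s.
So the target is moving at 5.2 m/s away from the emitter.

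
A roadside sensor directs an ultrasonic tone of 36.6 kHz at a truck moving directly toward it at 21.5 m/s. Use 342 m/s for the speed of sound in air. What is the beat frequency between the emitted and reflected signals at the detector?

4910 Hz

At the truck (a moving observer), f₁ = f₀ · (v + u)/v = 36.6 × 363.5/342 ≈ 38.90 kHz.
The reflection then acts as a moving source: f₂ = f₁ · v/(v − u) ≈ 41.51 kHz.
Equivalently f₂ = f₀ · (v + u)/(v − u).
Beat frequency (with f₀ = 36600 Hz): |f₂ − f₀| = 2u·f₀/(v − u) = 2 × 21.5 × 36600/320.5 ≈ 4910 Hz.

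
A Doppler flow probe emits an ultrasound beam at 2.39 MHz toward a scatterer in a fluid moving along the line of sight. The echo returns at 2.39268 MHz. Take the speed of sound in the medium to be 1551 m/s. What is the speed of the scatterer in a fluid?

Double Doppler shift off a moving reflector: f₂ = f₀ · (v + u)/(v − u) (u > 0 toward emitter).
Rearranging, u = v · (f₂ − f₀)/(f₂ + f₀) = 1551 × 0.00268/4.78268 ≈ 0.87 m/s.
So the scatterer in a fluid is moving at 0.87 m/s toward the emitter.

0.87 m/s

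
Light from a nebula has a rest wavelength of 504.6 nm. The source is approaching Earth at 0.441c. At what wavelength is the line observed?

Relativistic Doppler for wavelength: λ' = λ₀ · √((1 − β)/(1 + β)).
λ' = 504.6 × √(0.5590/1.4410) = 504.6 × 0.62284 ≈ 314.3 nm.

314.3 nm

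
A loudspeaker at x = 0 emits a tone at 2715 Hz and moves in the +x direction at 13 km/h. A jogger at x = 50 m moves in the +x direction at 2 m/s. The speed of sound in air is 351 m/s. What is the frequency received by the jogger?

13 km/h = 3.611 m/s.
The observer lies on the +x side, so the source is heading toward the observer and the observer is heading away from the source.
With source approaching and observer receding, f' = f · (v − v_o)/(v − v_s).
f' = 2715 × (351 − 2)/(351 − 3.611) = 2715 × 349/347.39 ≈ 2728 Hz.

2728 Hz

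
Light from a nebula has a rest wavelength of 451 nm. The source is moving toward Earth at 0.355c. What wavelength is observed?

Relativistic Doppler for wavelength: λ' = λ₀ · √((1 − β)/(1 + β)).
λ' = 451 × √(0.6450/1.3550) = 451 × 0.68994 ≈ 311.2 nm.

311.2 nm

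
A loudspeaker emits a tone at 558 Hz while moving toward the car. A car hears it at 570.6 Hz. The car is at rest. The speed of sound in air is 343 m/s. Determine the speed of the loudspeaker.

7.6 m/s

f' = f · v/(v − v_s) ⇒ v_s = v · |1 − f/f'|.
v_s = 343 × |1 − 558/570.6| = 343 × 0.02208 ≈ 7.6 m/s.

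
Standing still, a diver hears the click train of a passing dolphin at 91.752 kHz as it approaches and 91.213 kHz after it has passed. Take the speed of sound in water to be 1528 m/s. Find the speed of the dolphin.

4.5 m/s

f₁/f₂ = (v + v_s)/(v − v_s), so v_s = v · (f₁ − f₂)/(f₁ + f₂).
v_s = 1528 × (91.752 − 91.213)/(91.752 + 91.213) = 1528 × 0.539/182.965 ≈ 4.5 m/s.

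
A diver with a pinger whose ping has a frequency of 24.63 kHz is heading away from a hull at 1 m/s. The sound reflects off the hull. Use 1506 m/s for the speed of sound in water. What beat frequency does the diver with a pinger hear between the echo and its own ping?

The hull receives the sound from a moving source: f₁ = f₀ · v/(v + v_e) = 24.63 × 1506/1507 ≈ 24.6137 kHz.
On the return leg the diver with a pinger is a moving observer: f₂ = f₁ · (v − v_e)/v = 24.6137 × 1505/1506 ≈ 24.5973 kHz.
Equivalently f₂ = f₀ · (v − v_e)/(v + v_e).
Beat against the emitted tone (with f₀ = 24630 Hz): |f₂ − f₀| = 2v_e·f₀/(v + v_e) = 2 × 1 × 24630/1507 ≈ 32.7 Hz.

32.7 Hz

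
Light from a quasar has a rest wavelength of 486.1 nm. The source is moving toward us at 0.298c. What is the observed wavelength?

357.5 nm

Relativistic Doppler for wavelength: λ' = λ₀ · √((1 − β)/(1 + β)).
λ' = 486.1 × √(0.7020/1.2980) = 486.1 × 0.73541 ≈ 357.5 nm.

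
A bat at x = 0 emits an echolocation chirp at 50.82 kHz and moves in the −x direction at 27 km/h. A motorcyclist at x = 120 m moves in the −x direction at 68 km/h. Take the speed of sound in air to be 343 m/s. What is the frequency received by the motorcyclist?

52.5 kHz

27 km/h = 7.5 m/s; 68 km/h = 18.89 m/s.
The observer lies on the +x side, so the source is heading away from the observer and the observer is heading toward the source.
Both move, so f' = f · (v + v_o)/(v + v_s).
f' = 50.82 × (343 + 18.89)/(343 + 7.5) = 50.82 × 361.89/350.5 ≈ 52.5 kHz.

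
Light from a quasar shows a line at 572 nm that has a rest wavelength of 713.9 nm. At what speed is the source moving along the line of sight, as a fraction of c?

λ'/λ₀ = 0.8012 < 1 (blueshift), so the source is approaching.
λ'/λ₀ = √((1 − β)/(1 + β)) for an approaching source ⇒ β = (1 − r²)/(1 + r²) with r = λ'/λ₀.
β = (1 − 0.6420)/(1 + 0.6420) ≈ 0.218.

0.218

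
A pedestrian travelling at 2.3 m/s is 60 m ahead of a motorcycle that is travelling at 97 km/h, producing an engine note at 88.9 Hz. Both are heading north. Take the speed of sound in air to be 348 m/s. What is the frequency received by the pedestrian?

96 Hz

97 km/h = 26.94 m/s.
The pedestrian is ahead, so the motorcycle is moving toward it while the pedestrian is moving away from the motorcycle.
Both move, so f' = f · (v − v_o)/(v − v_s).
f' = 88.9 × (348 − 2.3)/(348 − 26.94) = 88.9 × 345.7/321.06 ≈ 96 Hz.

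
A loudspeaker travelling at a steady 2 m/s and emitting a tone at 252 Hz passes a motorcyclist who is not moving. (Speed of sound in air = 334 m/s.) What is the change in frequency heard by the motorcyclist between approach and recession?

Approaching: f₁ = f · v/(v − v_s) = 252 × 334/332 ≈ 253.52 Hz.
Receding: f₂ = f · v/(v + v_s) = 252 × 334/336 ≈ 250.50 Hz.
Drop: f₁ − f₂ = 2f·v·v_s/(v² − v_s²) = 2 × 252 × 334 × 2/(334² − 2²) ≈ 3.02 Hz.

3.02 Hz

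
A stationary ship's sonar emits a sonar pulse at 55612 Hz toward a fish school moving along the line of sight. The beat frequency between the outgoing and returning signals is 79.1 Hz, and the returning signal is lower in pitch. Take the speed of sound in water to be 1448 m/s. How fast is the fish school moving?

1.03 m/s

Double Doppler shift off a moving reflector: f₂ = f₀ · (v + u)/(v − u) (u > 0 toward emitter).
Returning signal is lower, so f₂ = f₀ − Δf = 55612 − 79.1 = 55532.9 Hz.
Rearranging, u = v · (f₂ − f₀)/(f₂ + f₀) = 1448 × -79.1/111144.9 ≈ -1.03 m/s.
So the fish school is moving at 1.03 m/s away from the emitter.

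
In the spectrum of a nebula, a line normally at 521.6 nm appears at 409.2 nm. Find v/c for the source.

0.238c

λ'/λ₀ = 0.7845 < 1 (blueshift), so the source is approaching.
λ'/λ₀ = √((1 − β)/(1 + β)) for an approaching source ⇒ β = (1 − r²)/(1 + r²) with r = λ'/λ₀.
β = (1 − 0.6155)/(1 + 0.6155) ≈ 0.238.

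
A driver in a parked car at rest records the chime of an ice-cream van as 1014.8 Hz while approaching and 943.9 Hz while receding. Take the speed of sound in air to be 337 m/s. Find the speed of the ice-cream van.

f₁/f₂ = (v + v_s)/(v − v_s), so v_s = v · (f₁ − f₂)/(f₁ + f₂).
v_s = 337 × (1014.8 − 943.9)/(1014.8 + 943.9) = 337 × 70.9/1958.7 ≈ 12.2 m/s.

12.2 m/s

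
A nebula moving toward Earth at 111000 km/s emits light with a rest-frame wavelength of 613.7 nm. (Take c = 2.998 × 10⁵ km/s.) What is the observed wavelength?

β = v/c = 111000/299800 = 0.3702.
Relativistic Doppler for wavelength: λ' = λ₀ · √((1 − β)/(1 + β)).
λ' = 613.7 × √(0.6298/1.3702) = 613.7 × 0.67793 ≈ 416.0 nm.

416.0 nm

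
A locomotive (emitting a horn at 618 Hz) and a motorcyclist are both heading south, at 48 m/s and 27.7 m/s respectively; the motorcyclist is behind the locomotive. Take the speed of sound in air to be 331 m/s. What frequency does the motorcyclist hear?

The motorcyclist is behind, so the locomotive is moving away from it while the motorcyclist is moving toward the locomotive.
General Doppler shift: f' = f · (v + v_o)/(v + v_s).
f' = 618 × (331 + 27.7)/(331 + 48) = 618 × 358.7/379 ≈ 585 Hz.

585 Hz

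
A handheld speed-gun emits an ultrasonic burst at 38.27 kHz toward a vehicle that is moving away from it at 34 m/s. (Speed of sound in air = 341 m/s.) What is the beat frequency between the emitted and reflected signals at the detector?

The vehicle first receives the wave as a moving observer: f₁ = f₀ · (v − u)/v = 38.27 × (341 − 34)/341 ≈ 34.45 kHz.
On reflection it acts as a source moving away from the stationary detector: f₂ = f₁ · v/(v + u) = 34.45 × 341/375 ≈ 31.33 kHz.
Beat frequency (with f₀ = 38270 Hz): |f₂ − f₀| = 2u·f₀/(v + u) = 2 × 34 × 38270/375 ≈ 6940 Hz.

6940 Hz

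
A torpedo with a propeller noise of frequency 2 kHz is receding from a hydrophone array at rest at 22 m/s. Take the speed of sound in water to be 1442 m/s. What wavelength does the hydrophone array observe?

73.2 cm

Only the source moves, away from the listener, so f' = f · v/(v + v_s).
f' = 2 × 1442/(1442 + 22) ≈ 1.970 kHz.
λ' = v/f' = 1442/1969.95 ≈ 73.2 cm.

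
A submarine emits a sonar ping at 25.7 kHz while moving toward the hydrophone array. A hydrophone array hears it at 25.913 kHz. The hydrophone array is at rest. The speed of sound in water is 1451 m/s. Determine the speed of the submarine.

11.9 m/s

f' = f · v/(v − v_s) ⇒ v_s = v · |1 − f/f'|.
v_s = 1451 × |1 − 25.7/25.913| = 1451 × 0.00822 ≈ 11.9 m/s.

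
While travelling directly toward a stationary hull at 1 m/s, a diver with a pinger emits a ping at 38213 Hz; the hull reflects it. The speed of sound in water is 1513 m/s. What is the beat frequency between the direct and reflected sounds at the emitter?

The hull receives the sound from a moving source: f₁ = f₀ · v/(v − v_e) = 38213 × 1513/1512 ≈ 38238.3 Hz.
On the return leg the diver with a pinger is a moving observer: f₂ = f₁ · (v + v_e)/v = 38238.3 × 1514/1513 ≈ 38263.5 Hz.
Beat against the emitted tone: |f₂ − f₀| = 2v_e·f₀/(v − v_e) = 2 × 1 × 38213/1512 ≈ 50.5 Hz.

50.5 Hz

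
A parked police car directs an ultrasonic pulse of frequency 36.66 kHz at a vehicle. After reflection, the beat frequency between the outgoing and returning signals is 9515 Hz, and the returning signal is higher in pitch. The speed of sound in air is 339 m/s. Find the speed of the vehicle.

39 m/s

Double Doppler shift off a moving reflector: f₂ = f₀ · (v + u)/(v − u) (u > 0 toward emitter).
Returning signal is higher, so f₂ = f₀ + Δf = 36660 + 9515 = 46175 Hz.
Rearranging, u = v · (f₂ − f₀)/(f₂ + f₀) = 339 × 9515/82835 ≈ 39 m/s.
So the vehicle is moving at 39 m/s toward the emitter.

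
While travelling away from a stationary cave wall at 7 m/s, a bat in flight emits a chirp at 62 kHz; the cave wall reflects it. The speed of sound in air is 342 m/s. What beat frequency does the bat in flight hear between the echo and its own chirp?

The cave wall receives the sound from a moving source: f₁ = f₀ · v/(v + v_e) = 62 × 342/349 ≈ 60.76 kHz.
On the return leg the bat in flight is a moving observer: f₂ = f₁ · (v − v_e)/v = 60.76 × 335/342 ≈ 59.51 kHz.
Beat against the emitted tone (with f₀ = 62000 Hz): |f₂ − f₀| = 2v_e·f₀/(v + v_e) = 2 × 7 × 62000/349 ≈ 2487 Hz.

2487 Hz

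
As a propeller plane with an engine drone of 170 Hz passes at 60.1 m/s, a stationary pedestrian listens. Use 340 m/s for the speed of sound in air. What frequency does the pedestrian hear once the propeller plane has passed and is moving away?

144 Hz

Receding: f₂ = f · v/(v + v_s) = 170 × 340/400.1 ≈ 144 Hz.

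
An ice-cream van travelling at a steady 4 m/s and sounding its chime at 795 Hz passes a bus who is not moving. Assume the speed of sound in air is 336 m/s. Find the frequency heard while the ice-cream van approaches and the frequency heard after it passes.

805 Hz approaching; 786 Hz receding

Approaching: f₁ = f · v/(v − v_s) = 795 × 336/332 ≈ 805 Hz.
Receding: f₂ = f · v/(v + v_s) = 795 × 336/340 ≈ 786 Hz.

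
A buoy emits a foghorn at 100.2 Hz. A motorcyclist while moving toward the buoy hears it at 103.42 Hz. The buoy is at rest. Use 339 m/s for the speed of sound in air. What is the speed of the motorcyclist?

f' = f · (v + v_o)/v ⇒ v_o = v · |f'/f − 1|.
v_o = 339 × |103.42/100.2 − 1| = 339 × 0.03214 ≈ 10.9 m/s.

10.9 m/s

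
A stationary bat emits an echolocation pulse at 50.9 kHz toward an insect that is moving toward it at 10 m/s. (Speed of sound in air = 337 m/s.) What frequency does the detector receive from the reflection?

The insect first receives the wave as a moving observer: f₁ = f₀ · (v + u)/v = 50.9 × (337 + 10)/337 ≈ 52.4 kHz.
The reflection then acts as a moving source: f₂ = f₁ · v/(v − u) ≈ 54.0 kHz.
Equivalently f₂ = f₀ · (v + u)/(v − u).

54.0 kHz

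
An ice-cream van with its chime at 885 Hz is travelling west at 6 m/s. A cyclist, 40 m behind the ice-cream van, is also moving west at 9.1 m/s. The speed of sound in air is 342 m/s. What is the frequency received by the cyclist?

The cyclist is behind, so the ice-cream van is moving away from it while the cyclist is moving toward the ice-cream van.
With source receding and observer approaching, f' = f · (v + v_o)/(v + v_s).
f' = 885 × (342 + 9.1)/(342 + 6) = 885 × 351.1/348 ≈ 893 Hz.

893 Hz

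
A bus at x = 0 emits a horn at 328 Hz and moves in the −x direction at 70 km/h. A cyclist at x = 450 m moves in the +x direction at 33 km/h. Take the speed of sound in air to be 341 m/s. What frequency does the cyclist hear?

302 Hz

70 km/h = 19.44 m/s; 33 km/h = 9.167 m/s.
The observer lies on the +x side, so the source is heading away from the observer and the observer is heading away from the source.
Both move, so f' = f · (v − v_o)/(v + v_s).
f' = 328 × (341 − 9.167)/(341 + 19.44) = 328 × 331.83/360.44 ≈ 302 Hz.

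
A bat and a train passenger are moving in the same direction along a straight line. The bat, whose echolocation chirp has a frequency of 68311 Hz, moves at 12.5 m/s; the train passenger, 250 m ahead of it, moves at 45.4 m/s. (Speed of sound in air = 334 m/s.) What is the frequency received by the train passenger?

The train passenger is ahead, so the bat is moving toward it while the train passenger is moving away from the bat.
Both move, so f' = f · (v − v_o)/(v − v_s).
f' = 68311 × (334 − 45.4)/(334 − 12.5) = 68311 × 288.6/321.5 ≈ 61321 Hz.

61321 Hz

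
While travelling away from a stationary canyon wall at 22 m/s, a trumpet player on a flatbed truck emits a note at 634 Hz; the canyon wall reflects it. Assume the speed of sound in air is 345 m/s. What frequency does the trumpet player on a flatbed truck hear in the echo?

558 Hz

The canyon wall receives the sound from a moving source: f₁ = f₀ · v/(v + v_e) = 634 × 345/367 ≈ 596 Hz.
On the return leg the trumpet player on a flatbed truck is a moving observer: f₂ = f₁ · (v − v_e)/v = 596 × 323/345 ≈ 558 Hz.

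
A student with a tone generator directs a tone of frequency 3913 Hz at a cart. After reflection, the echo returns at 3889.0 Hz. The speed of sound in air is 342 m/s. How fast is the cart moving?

1.05 m/s

Double Doppler shift off a moving reflector: f₂ = f₀ · (v + u)/(v − u) (u > 0 toward emitter).
Rearranging, u = v · (f₂ − f₀)/(f₂ + f₀) = 342 × -24.0/7802.0 ≈ -1.05 m/s.
So the cart is moving at 1.05 m/s away from the emitter.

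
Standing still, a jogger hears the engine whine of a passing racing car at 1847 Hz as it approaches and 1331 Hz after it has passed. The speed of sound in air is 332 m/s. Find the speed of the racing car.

f₁/f₂ = (v + v_s)/(v − v_s), so v_s = v · (f₁ − f₂)/(f₁ + f₂).
v_s = 332 × (1847 − 1331)/(1847 + 1331) = 332 × 516/3178 ≈ 54 m/s.

54 m/s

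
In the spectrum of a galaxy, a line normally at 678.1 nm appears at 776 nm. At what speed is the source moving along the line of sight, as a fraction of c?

0.134c

λ'/λ₀ = 1.1444 > 1 (redshift), so the source is receding.
λ'/λ₀ = √((1 + β)/(1 − β)) for a receding source ⇒ β = (r² − 1)/(r² + 1) with r = λ'/λ₀.
β = (1.3096 − 1)/(1.3096 + 1) ≈ 0.134.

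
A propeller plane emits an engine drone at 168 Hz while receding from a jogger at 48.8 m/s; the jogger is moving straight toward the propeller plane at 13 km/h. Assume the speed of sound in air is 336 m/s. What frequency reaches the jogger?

13 km/h = 3.611 m/s.
Both move, so f' = f · (v + v_o)/(v + v_s).
f' = 168 × (336 + 3.611)/(336 + 48.8) = 168 × 339.61/384.8 ≈ 148 Hz.

148 Hz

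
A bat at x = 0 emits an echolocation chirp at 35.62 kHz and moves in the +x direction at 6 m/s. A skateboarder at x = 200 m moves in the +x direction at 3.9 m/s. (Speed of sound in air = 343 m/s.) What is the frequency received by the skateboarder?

The observer lies on the +x side, so the source is heading toward the observer and the observer is heading away from the source.
General Doppler shift: f' = f · (v − v_o)/(v − v_s).
f' = 35.62 × (343 − 3.9)/(343 − 6) = 35.62 × 339.1/337 ≈ 35.8 kHz.

35.8 kHz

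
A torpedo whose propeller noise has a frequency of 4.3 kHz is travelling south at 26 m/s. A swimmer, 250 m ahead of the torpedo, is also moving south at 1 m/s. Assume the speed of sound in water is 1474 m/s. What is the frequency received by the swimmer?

4.37 kHz

The swimmer is ahead, so the torpedo is moving toward it while the swimmer is moving away from the torpedo.
Both move, so f' = f · (v − v_o)/(v − v_s).
f' = 4.3 × (1474 − 1)/(1474 − 26) = 4.3 × 1473/1448 ≈ 4.37 kHz.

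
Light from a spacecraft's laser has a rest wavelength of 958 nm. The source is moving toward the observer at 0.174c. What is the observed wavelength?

803.6 nm

Relativistic Doppler for wavelength: λ' = λ₀ · √((1 − β)/(1 + β)).
λ' = 958 × √(0.8260/1.1740) = 958 × 0.83880 ≈ 803.6 nm.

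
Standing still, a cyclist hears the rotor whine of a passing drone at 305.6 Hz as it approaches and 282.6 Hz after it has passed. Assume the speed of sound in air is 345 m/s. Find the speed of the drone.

13.5 m/s

f₁/f₂ = (v + v_s)/(v − v_s), so v_s = v · (f₁ − f₂)/(f₁ + f₂).
v_s = 345 × (305.6 − 282.6)/(305.6 + 282.6) = 345 × 23.0/588.2 ≈ 13.5 m/s.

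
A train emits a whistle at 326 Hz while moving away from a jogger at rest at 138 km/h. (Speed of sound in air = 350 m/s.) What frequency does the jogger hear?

294 Hz

138 km/h = 38.33 m/s.
Only the source moves, away from the listener, so f' = f · v/(v + v_s).
f' = 326 × 350/(350 + 38.33) = 326 × 350/388.3 ≈ 294 Hz.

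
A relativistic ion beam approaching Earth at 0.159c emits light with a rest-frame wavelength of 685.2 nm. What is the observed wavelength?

583.7 nm

Relativistic Doppler for wavelength: λ' = λ₀ · √((1 − β)/(1 + β)).
λ' = 685.2 × √(0.8410/1.1590) = 685.2 × 0.85184 ≈ 583.7 nm.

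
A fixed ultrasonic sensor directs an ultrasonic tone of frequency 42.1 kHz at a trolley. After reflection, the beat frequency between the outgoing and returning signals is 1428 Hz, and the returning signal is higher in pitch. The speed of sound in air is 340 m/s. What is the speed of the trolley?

Double Doppler shift off a moving reflector: f₂ = f₀ · (v + u)/(v − u) (u > 0 toward emitter).
Returning signal is higher, so f₂ = f₀ + Δf = 42100 + 1428 = 43528 Hz.
Rearranging, u = v · (f₂ − f₀)/(f₂ + f₀) = 340 × 1428/85628 ≈ 5.7 m/s.
So the trolley is moving at 5.7 m/s toward the emitter.

5.7 m/s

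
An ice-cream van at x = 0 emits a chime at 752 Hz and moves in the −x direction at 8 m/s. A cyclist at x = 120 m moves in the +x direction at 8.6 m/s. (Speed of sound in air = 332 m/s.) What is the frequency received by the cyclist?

The observer lies on the +x side, so the source is heading away from the observer and the observer is heading away from the source.
General Doppler shift: f' = f · (v − v_o)/(v + v_s).
f' = 752 × (332 − 8.6)/(332 + 8) = 752 × 323.4/340 ≈ 715 Hz.

715 Hz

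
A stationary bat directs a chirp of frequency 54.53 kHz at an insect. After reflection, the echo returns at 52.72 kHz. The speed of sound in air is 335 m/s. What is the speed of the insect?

Double Doppler shift off a moving reflector: f₂ = f₀ · (v + u)/(v − u) (u > 0 toward emitter).
Rearranging, u = v · (f₂ − f₀)/(f₂ + f₀) = 335 × -1.81/107.25 ≈ -5.7 m/s.
So the insect is moving at 5.7 m/s away from the emitter.

5.7 m/s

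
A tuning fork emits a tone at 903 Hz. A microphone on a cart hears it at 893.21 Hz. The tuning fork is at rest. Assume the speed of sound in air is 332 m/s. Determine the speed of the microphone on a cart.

3.6 m/s

f' < f, so the microphone on a cart is receding.
f' = f · (v − v_o)/v ⇒ v_o = v · |f'/f − 1|.
v_o = 332 × |893.21/903 − 1| = 332 × 0.01084 ≈ 3.6 m/s.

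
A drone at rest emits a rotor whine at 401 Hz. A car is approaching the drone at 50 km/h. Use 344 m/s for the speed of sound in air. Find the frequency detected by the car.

50 km/h = 13.89 m/s.
Moving observer, stationary source: f' = f · (v + v_o)/v.
f' = 401 × (344 + 13.89)/344 = 401 × 357.89/344 ≈ 417 Hz.

417 Hz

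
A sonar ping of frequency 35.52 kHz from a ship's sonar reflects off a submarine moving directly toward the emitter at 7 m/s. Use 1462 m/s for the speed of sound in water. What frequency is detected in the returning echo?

The submarine first receives the wave as a moving observer: f₁ = f₀ · (v + u)/v = 35.52 × (1462 + 7)/1462 ≈ 35.7 kHz.
The reflection then acts as a moving source: f₂ = f₁ · v/(v − u) ≈ 35.9 kHz.
Equivalently f₂ = f₀ · (v + u)/(v − u).

35.9 kHz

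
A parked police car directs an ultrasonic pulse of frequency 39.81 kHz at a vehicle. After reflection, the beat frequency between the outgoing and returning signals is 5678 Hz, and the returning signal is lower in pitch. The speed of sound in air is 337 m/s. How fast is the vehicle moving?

Double Doppler shift off a moving reflector: f₂ = f₀ · (v + u)/(v − u) (u > 0 toward emitter).
Returning signal is lower, so f₂ = f₀ − Δf = 39810 − 5678 = 34132 Hz.
Rearranging, u = v · (f₂ − f₀)/(f₂ + f₀) = 337 × -5678/73942 ≈ -26 m/s.
So the vehicle is moving at 26 m/s away from the emitter.

26 m/s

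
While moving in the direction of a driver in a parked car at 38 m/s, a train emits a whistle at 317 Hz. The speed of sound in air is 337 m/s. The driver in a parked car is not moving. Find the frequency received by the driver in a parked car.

357 Hz

Only the source moves, toward the listener, so f' = f · v/(v − v_s).
f' = 317 × 337/(337 − 38) = 317 × 337/299 ≈ 357 Hz.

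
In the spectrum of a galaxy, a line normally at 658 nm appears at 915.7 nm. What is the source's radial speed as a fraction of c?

λ'/λ₀ = 1.3916 > 1 (redshift), so the source is receding.
λ'/λ₀ = √((1 + β)/(1 − β)) for a receding source ⇒ β = (r² − 1)/(r² + 1) with r = λ'/λ₀.
β = (1.9367 − 1)/(1.9367 + 1) ≈ 0.319.

0.319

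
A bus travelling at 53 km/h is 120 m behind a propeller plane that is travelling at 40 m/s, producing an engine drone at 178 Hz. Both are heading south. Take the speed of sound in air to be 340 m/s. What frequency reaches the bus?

53 km/h = 14.72 m/s.
The bus is behind, so the propeller plane is moving away from it while the bus is moving toward the propeller plane.
With source receding and observer approaching, f' = f · (v + v_o)/(v + v_s).
f' = 178 × (340 + 14.72)/(340 + 40) = 178 × 354.72/380 ≈ 166 Hz.

166 Hz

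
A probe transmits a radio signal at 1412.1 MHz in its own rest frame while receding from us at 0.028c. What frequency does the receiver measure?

1373.1 MHz

Relativistic Doppler for frequency: f' = f₀ · √((1 − β)/(1 + β)).
f' = 1412.1 × √(0.9720/1.0280) = 1412.1 × 0.97238 ≈ 1373.1 MHz.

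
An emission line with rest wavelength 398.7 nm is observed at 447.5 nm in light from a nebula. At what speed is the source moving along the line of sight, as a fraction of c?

λ'/λ₀ = 1.1224 > 1 (redshift), so the source is receding.
λ'/λ₀ = √((1 + β)/(1 − β)) for a receding source ⇒ β = (r² − 1)/(r² + 1) with r = λ'/λ₀.
β = (1.2598 − 1)/(1.2598 + 1) ≈ 0.115.

0.115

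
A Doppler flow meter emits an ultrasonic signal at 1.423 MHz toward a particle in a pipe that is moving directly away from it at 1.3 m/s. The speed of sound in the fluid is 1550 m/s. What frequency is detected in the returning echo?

1.4206 MHz

At the particle in a pipe (a moving observer), f₁ = f₀ · (v − u)/v = 1.423 × 1548.7/1550 ≈ 1.4218 MHz.
On reflection it acts as a source moving away from the stationary detector: f₂ = f₁ · v/(v + u) = 1.4218 × 1550/1551.3 ≈ 1.4206 MHz.
Equivalently f₂ = f₀ · (v − u)/(v + u).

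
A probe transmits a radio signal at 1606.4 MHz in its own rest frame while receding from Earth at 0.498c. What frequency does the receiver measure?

Relativistic Doppler for frequency: f' = f₀ · √((1 − β)/(1 + β)).
f' = 1606.4 × √(0.5020/1.4980) = 1606.4 × 0.57889 ≈ 929.9 MHz.

929.9 MHz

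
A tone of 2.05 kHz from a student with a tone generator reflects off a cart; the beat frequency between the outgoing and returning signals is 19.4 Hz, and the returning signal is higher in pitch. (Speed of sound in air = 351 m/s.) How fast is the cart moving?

1.65 m/s

Double Doppler shift off a moving reflector: f₂ = f₀ · (v + u)/(v − u) (u > 0 toward emitter).
Returning signal is higher, so f₂ = f₀ + Δf = 2050 + 19.4 = 2069.4 Hz.
Rearranging, u = v · (f₂ − f₀)/(f₂ + f₀) = 351 × 19.4/4119.4 ≈ 1.65 m/s.
So the cart is moving at 1.65 m/s toward the emitter.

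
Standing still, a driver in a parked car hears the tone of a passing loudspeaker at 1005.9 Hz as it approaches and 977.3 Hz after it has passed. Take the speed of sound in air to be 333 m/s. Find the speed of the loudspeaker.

f₁/f₂ = (v + v_s)/(v − v_s), so v_s = v · (f₁ − f₂)/(f₁ + f₂).
v_s = 333 × (1005.9 − 977.3)/(1005.9 + 977.3) = 333 × 28.6/1983.2 ≈ 4.8 m/s.

4.8 m/s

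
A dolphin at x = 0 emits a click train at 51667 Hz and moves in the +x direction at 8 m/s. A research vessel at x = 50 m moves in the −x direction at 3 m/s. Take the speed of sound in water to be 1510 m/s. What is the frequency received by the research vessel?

The observer lies on the +x side, so the source is heading toward the observer and the observer is heading toward the source.
With source approaching and observer approaching, f' = f · (v + v_o)/(v − v_s).
f' = 51667 × (1510 + 3)/(1510 − 8) = 51667 × 1513/1502 ≈ 52045 Hz.

52045 Hz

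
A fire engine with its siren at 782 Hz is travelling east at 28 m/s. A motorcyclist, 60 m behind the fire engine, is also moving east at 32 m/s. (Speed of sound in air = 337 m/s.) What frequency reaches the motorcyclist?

The motorcyclist is behind, so the fire engine is moving away from it while the motorcyclist is moving toward the fire engine.
With source receding and observer approaching, f' = f · (v + v_o)/(v + v_s).
f' = 782 × (337 + 32)/(337 + 28) = 782 × 369/365 ≈ 791 Hz.

791 Hz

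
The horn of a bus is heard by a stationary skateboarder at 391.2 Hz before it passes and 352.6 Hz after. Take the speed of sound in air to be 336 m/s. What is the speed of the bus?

17.4 m/s

f₁/f₂ = (v + v_s)/(v − v_s), so v_s = v · (f₁ − f₂)/(f₁ + f₂).
v_s = 336 × (391.2 − 352.6)/(391.2 + 352.6) = 336 × 38.6/743.8 ≈ 17.4 m/s.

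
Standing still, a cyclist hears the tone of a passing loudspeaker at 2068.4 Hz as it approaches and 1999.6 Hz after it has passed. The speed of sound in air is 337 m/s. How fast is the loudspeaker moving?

f₁/f₂ = (v + v_s)/(v − v_s), so v_s = v · (f₁ − f₂)/(f₁ + f₂).
v_s = 337 × (2068.4 − 1999.6)/(2068.4 + 1999.6) = 337 × 68.8/4068.0 ≈ 5.7 m/s.

5.7 m/s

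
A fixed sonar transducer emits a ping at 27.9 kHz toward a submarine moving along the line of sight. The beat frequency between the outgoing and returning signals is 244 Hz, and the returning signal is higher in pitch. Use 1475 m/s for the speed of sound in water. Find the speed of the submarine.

Double Doppler shift off a moving reflector: f₂ = f₀ · (v + u)/(v − u) (u > 0 toward emitter).
Returning signal is higher, so f₂ = f₀ + Δf = 27900 + 244 = 28144 Hz.
Rearranging, u = v · (f₂ − f₀)/(f₂ + f₀) = 1475 × 244/56044 ≈ 6.4 m/s.
So the submarine is moving at 6.4 m/s toward the emitter.

6.4 m/s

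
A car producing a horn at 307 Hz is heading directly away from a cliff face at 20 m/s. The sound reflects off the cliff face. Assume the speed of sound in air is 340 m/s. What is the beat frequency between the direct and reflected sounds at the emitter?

34.1 Hz

The cliff face receives the sound from a moving source: f₁ = f₀ · v/(v + v_e) = 307 × 340/360 ≈ 289.9 Hz.
On the return leg the car is a moving observer: f₂ = f₁ · (v − v_e)/v = 289.9 × 320/340 ≈ 272.9 Hz.
Beat against the emitted tone: |f₂ − f₀| = 2v_e·f₀/(v + v_e) = 2 × 20 × 307/360 ≈ 34.1 Hz.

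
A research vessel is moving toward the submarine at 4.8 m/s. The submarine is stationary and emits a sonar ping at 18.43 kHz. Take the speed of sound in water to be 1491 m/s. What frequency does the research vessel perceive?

Moving observer, stationary source: f' = f · (v + v_o)/v.
f' = 18.43 × (1491 + 4.8)/1491 = 18.43 × 1495.8/1491 ≈ 18.49 kHz.

18.49 kHz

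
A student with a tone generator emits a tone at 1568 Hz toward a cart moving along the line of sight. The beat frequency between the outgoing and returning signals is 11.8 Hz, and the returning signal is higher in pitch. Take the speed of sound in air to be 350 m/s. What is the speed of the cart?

Double Doppler shift off a moving reflector: f₂ = f₀ · (v + u)/(v − u) (u > 0 toward emitter).
Returning signal is higher, so f₂ = f₀ + Δf = 1568 + 11.8 = 1579.8 Hz.
Rearranging, u = v · (f₂ − f₀)/(f₂ + f₀) = 350 × 11.8/3147.8 ≈ 1.31 m/s.
So the cart is moving at 1.31 m/s toward the emitter.

1.31 m/s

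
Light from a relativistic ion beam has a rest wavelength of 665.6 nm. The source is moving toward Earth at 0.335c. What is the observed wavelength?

Relativistic Doppler for wavelength: λ' = λ₀ · √((1 − β)/(1 + β)).
λ' = 665.6 × √(0.6650/1.3350) = 665.6 × 0.70578 ≈ 469.8 nm.

469.8 nm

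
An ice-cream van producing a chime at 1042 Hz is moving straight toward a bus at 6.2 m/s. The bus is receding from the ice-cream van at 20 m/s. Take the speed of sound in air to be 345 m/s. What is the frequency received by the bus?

1000 Hz

Both move, so f' = f · (v − v_o)/(v − v_s).
f' = 1042 × (345 − 20)/(345 − 6.2) = 1042 × 325/338.8 ≈ 1000 Hz.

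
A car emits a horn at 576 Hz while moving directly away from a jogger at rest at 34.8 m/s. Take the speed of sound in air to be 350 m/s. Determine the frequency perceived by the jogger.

524 Hz

With the source moving away from a stationary observer, f' = f · v/(v + v_s).
f' = 576 × 350/(350 + 34.8) = 576 × 350/384.8 ≈ 524 Hz.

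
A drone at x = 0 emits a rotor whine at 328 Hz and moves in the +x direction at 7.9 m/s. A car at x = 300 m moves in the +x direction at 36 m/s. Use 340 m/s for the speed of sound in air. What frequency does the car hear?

300 Hz

The observer lies on the +x side, so the source is heading toward the observer and the observer is heading away from the source.
Both move, so f' = f · (v − v_o)/(v − v_s).
f' = 328 × (340 − 36)/(340 − 7.9) = 328 × 304/332.1 ≈ 300 Hz.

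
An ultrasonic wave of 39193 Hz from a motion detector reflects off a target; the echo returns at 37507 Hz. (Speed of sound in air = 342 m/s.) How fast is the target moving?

Double Doppler shift off a moving reflector: f₂ = f₀ · (v + u)/(v − u) (u > 0 toward emitter).
Rearranging, u = v · (f₂ − f₀)/(f₂ + f₀) = 342 × -1686/76700 ≈ -7.5 m/s.
So the target is moving at 7.5 m/s away from the emitter.

7.5 m/s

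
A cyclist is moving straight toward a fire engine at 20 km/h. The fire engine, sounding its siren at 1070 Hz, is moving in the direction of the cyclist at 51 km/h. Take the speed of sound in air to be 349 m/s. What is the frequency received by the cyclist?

1133 Hz

51 km/h = 14.17 m/s; 20 km/h = 5.556 m/s.
Both move, so f' = f · (v + v_o)/(v − v_s).
f' = 1070 × (349 + 5.556)/(349 − 14.17) = 1070 × 354.56/334.83 ≈ 1133 Hz.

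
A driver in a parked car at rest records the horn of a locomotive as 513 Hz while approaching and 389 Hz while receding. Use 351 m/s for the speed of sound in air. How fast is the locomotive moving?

48 m/s

f₁/f₂ = (v + v_s)/(v − v_s), so v_s = v · (f₁ − f₂)/(f₁ + f₂).
v_s = 351 × (513 − 389)/(513 + 389) = 351 × 124/902 ≈ 48 m/s.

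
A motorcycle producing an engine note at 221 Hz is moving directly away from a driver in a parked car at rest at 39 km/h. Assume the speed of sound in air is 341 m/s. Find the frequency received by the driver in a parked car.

39 km/h = 10.83 m/s.
Moving source, stationary observer: f' = f · v/(v + v_s) since the source is receding.
f' = 221 × 341/(341 + 10.83) = 221 × 341/351.8 ≈ 214 Hz.

214 Hz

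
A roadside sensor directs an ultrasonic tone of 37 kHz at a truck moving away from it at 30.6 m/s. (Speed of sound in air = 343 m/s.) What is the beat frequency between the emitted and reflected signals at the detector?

The truck first receives the wave as a moving observer: f₁ = f₀ · (v − u)/v = 37 × (343 − 30.6)/343 ≈ 33.70 kHz.
On reflection it acts as a source moving away from the stationary detector: f₂ = f₁ · v/(v + u) = 33.70 × 343/373.6 ≈ 30.94 kHz.
Beat frequency (with f₀ = 37000 Hz): |f₂ − f₀| = 2u·f₀/(v + u) = 2 × 30.6 × 37000/373.6 ≈ 6061 Hz.

6061 Hz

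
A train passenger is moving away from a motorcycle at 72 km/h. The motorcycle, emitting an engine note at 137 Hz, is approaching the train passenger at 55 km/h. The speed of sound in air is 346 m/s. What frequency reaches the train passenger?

55 km/h = 15.28 m/s; 72 km/h = 20 m/s.
Both move, so f' = f · (v − v_o)/(v − v_s).
f' = 137 × (346 − 20)/(346 − 15.28) = 137 × 326/330.72 ≈ 135 Hz.

135 Hz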